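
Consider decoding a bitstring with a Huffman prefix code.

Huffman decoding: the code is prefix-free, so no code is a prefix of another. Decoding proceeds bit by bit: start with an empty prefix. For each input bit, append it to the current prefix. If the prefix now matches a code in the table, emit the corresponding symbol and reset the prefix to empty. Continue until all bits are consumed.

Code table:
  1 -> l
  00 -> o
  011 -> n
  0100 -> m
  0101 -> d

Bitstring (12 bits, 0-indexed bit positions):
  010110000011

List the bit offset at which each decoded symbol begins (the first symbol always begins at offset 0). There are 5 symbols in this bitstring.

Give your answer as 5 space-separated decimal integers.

Answer: 0 4 5 7 9

Derivation:
Bit 0: prefix='0' (no match yet)
Bit 1: prefix='01' (no match yet)
Bit 2: prefix='010' (no match yet)
Bit 3: prefix='0101' -> emit 'd', reset
Bit 4: prefix='1' -> emit 'l', reset
Bit 5: prefix='0' (no match yet)
Bit 6: prefix='00' -> emit 'o', reset
Bit 7: prefix='0' (no match yet)
Bit 8: prefix='00' -> emit 'o', reset
Bit 9: prefix='0' (no match yet)
Bit 10: prefix='01' (no match yet)
Bit 11: prefix='011' -> emit 'n', reset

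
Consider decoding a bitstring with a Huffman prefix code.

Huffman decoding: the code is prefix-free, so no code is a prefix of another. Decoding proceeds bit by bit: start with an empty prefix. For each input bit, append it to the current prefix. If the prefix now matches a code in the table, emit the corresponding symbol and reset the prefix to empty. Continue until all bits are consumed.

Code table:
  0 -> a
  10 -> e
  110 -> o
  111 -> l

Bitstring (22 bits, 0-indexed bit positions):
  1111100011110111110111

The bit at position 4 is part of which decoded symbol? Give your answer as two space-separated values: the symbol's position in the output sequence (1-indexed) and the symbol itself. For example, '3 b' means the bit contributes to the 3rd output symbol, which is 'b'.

Answer: 2 o

Derivation:
Bit 0: prefix='1' (no match yet)
Bit 1: prefix='11' (no match yet)
Bit 2: prefix='111' -> emit 'l', reset
Bit 3: prefix='1' (no match yet)
Bit 4: prefix='11' (no match yet)
Bit 5: prefix='110' -> emit 'o', reset
Bit 6: prefix='0' -> emit 'a', reset
Bit 7: prefix='0' -> emit 'a', reset
Bit 8: prefix='1' (no match yet)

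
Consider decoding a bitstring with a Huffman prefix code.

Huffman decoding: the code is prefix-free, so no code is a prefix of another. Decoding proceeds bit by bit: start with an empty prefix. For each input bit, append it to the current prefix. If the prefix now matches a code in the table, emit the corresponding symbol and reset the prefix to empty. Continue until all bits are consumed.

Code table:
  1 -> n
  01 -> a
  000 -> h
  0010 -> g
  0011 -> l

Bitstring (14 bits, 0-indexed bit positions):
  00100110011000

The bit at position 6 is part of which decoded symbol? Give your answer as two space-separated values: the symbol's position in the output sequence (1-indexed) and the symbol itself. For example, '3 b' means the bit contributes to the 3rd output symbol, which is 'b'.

Answer: 3 n

Derivation:
Bit 0: prefix='0' (no match yet)
Bit 1: prefix='00' (no match yet)
Bit 2: prefix='001' (no match yet)
Bit 3: prefix='0010' -> emit 'g', reset
Bit 4: prefix='0' (no match yet)
Bit 5: prefix='01' -> emit 'a', reset
Bit 6: prefix='1' -> emit 'n', reset
Bit 7: prefix='0' (no match yet)
Bit 8: prefix='00' (no match yet)
Bit 9: prefix='001' (no match yet)
Bit 10: prefix='0011' -> emit 'l', reset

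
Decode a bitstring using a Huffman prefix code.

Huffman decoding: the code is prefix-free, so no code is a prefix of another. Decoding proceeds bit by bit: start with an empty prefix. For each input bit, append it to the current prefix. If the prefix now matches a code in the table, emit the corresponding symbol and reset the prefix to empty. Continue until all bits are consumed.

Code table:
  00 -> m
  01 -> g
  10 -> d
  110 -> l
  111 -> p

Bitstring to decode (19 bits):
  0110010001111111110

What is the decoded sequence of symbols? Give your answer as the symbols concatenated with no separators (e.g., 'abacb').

Answer: gdgmgppl

Derivation:
Bit 0: prefix='0' (no match yet)
Bit 1: prefix='01' -> emit 'g', reset
Bit 2: prefix='1' (no match yet)
Bit 3: prefix='10' -> emit 'd', reset
Bit 4: prefix='0' (no match yet)
Bit 5: prefix='01' -> emit 'g', reset
Bit 6: prefix='0' (no match yet)
Bit 7: prefix='00' -> emit 'm', reset
Bit 8: prefix='0' (no match yet)
Bit 9: prefix='01' -> emit 'g', reset
Bit 10: prefix='1' (no match yet)
Bit 11: prefix='11' (no match yet)
Bit 12: prefix='111' -> emit 'p', reset
Bit 13: prefix='1' (no match yet)
Bit 14: prefix='11' (no match yet)
Bit 15: prefix='111' -> emit 'p', reset
Bit 16: prefix='1' (no match yet)
Bit 17: prefix='11' (no match yet)
Bit 18: prefix='110' -> emit 'l', reset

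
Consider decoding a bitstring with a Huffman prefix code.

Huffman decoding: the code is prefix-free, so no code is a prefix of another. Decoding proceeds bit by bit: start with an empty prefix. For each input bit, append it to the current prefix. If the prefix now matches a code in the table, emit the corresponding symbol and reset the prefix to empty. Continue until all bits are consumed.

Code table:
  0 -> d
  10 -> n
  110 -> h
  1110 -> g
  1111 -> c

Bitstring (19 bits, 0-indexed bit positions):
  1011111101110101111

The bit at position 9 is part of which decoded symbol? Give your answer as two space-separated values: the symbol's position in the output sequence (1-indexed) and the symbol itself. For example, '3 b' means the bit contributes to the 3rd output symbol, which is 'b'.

Bit 0: prefix='1' (no match yet)
Bit 1: prefix='10' -> emit 'n', reset
Bit 2: prefix='1' (no match yet)
Bit 3: prefix='11' (no match yet)
Bit 4: prefix='111' (no match yet)
Bit 5: prefix='1111' -> emit 'c', reset
Bit 6: prefix='1' (no match yet)
Bit 7: prefix='11' (no match yet)
Bit 8: prefix='110' -> emit 'h', reset
Bit 9: prefix='1' (no match yet)
Bit 10: prefix='11' (no match yet)
Bit 11: prefix='111' (no match yet)
Bit 12: prefix='1110' -> emit 'g', reset
Bit 13: prefix='1' (no match yet)

Answer: 4 g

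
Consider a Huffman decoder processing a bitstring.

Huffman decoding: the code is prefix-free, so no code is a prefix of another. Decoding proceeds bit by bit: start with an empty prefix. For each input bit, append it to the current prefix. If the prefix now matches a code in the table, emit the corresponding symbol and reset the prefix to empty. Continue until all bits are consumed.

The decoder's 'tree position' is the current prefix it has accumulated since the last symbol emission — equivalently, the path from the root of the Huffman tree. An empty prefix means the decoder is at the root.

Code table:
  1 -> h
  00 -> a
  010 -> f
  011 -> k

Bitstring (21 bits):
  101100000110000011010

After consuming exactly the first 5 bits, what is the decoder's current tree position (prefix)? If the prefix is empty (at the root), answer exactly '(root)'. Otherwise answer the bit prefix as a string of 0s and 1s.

Bit 0: prefix='1' -> emit 'h', reset
Bit 1: prefix='0' (no match yet)
Bit 2: prefix='01' (no match yet)
Bit 3: prefix='011' -> emit 'k', reset
Bit 4: prefix='0' (no match yet)

Answer: 0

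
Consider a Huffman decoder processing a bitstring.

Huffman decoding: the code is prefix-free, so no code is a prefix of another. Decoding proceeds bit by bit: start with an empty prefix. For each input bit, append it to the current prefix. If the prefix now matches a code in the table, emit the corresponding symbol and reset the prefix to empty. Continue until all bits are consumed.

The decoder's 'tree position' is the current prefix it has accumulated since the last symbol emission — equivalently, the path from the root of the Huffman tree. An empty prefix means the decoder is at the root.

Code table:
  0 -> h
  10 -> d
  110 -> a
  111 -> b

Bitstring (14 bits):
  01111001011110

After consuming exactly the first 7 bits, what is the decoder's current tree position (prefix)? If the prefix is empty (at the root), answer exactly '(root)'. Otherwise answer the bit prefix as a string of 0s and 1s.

Answer: (root)

Derivation:
Bit 0: prefix='0' -> emit 'h', reset
Bit 1: prefix='1' (no match yet)
Bit 2: prefix='11' (no match yet)
Bit 3: prefix='111' -> emit 'b', reset
Bit 4: prefix='1' (no match yet)
Bit 5: prefix='10' -> emit 'd', reset
Bit 6: prefix='0' -> emit 'h', reset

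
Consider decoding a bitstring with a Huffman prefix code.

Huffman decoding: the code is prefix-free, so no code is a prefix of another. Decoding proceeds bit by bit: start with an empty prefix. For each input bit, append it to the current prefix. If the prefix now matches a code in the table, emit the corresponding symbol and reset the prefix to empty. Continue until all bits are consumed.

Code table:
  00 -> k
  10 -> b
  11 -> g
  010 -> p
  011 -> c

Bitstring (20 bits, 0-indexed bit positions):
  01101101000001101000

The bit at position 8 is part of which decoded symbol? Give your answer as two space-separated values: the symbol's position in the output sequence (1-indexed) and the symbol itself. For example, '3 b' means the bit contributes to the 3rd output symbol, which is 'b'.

Bit 0: prefix='0' (no match yet)
Bit 1: prefix='01' (no match yet)
Bit 2: prefix='011' -> emit 'c', reset
Bit 3: prefix='0' (no match yet)
Bit 4: prefix='01' (no match yet)
Bit 5: prefix='011' -> emit 'c', reset
Bit 6: prefix='0' (no match yet)
Bit 7: prefix='01' (no match yet)
Bit 8: prefix='010' -> emit 'p', reset
Bit 9: prefix='0' (no match yet)
Bit 10: prefix='00' -> emit 'k', reset
Bit 11: prefix='0' (no match yet)
Bit 12: prefix='00' -> emit 'k', reset

Answer: 3 p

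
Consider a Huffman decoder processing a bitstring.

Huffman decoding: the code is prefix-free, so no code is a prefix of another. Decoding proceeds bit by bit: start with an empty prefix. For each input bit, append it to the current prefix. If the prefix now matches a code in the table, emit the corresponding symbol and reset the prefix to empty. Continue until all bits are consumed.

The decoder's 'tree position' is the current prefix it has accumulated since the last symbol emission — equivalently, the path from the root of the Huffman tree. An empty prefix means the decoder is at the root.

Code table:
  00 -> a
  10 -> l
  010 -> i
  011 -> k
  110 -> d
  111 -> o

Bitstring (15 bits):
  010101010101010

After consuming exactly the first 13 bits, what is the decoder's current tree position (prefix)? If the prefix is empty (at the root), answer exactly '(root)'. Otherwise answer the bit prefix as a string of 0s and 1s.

Answer: (root)

Derivation:
Bit 0: prefix='0' (no match yet)
Bit 1: prefix='01' (no match yet)
Bit 2: prefix='010' -> emit 'i', reset
Bit 3: prefix='1' (no match yet)
Bit 4: prefix='10' -> emit 'l', reset
Bit 5: prefix='1' (no match yet)
Bit 6: prefix='10' -> emit 'l', reset
Bit 7: prefix='1' (no match yet)
Bit 8: prefix='10' -> emit 'l', reset
Bit 9: prefix='1' (no match yet)
Bit 10: prefix='10' -> emit 'l', reset
Bit 11: prefix='1' (no match yet)
Bit 12: prefix='10' -> emit 'l', reset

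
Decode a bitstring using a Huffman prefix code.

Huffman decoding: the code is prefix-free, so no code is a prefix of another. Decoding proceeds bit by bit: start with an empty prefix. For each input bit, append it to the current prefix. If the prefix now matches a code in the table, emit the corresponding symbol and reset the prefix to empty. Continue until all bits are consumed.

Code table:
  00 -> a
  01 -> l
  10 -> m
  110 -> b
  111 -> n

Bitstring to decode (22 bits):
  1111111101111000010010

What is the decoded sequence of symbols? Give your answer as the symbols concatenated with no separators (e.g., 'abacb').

Answer: nnbnmalam

Derivation:
Bit 0: prefix='1' (no match yet)
Bit 1: prefix='11' (no match yet)
Bit 2: prefix='111' -> emit 'n', reset
Bit 3: prefix='1' (no match yet)
Bit 4: prefix='11' (no match yet)
Bit 5: prefix='111' -> emit 'n', reset
Bit 6: prefix='1' (no match yet)
Bit 7: prefix='11' (no match yet)
Bit 8: prefix='110' -> emit 'b', reset
Bit 9: prefix='1' (no match yet)
Bit 10: prefix='11' (no match yet)
Bit 11: prefix='111' -> emit 'n', reset
Bit 12: prefix='1' (no match yet)
Bit 13: prefix='10' -> emit 'm', reset
Bit 14: prefix='0' (no match yet)
Bit 15: prefix='00' -> emit 'a', reset
Bit 16: prefix='0' (no match yet)
Bit 17: prefix='01' -> emit 'l', reset
Bit 18: prefix='0' (no match yet)
Bit 19: prefix='00' -> emit 'a', reset
Bit 20: prefix='1' (no match yet)
Bit 21: prefix='10' -> emit 'm', reset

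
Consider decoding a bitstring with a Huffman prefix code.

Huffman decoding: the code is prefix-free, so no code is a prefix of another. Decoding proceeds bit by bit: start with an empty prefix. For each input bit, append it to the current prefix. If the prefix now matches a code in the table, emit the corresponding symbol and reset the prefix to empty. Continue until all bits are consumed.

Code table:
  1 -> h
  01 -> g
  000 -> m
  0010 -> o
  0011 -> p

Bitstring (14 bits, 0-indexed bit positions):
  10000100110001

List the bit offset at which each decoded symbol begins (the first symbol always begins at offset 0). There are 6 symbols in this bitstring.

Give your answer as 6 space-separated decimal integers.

Bit 0: prefix='1' -> emit 'h', reset
Bit 1: prefix='0' (no match yet)
Bit 2: prefix='00' (no match yet)
Bit 3: prefix='000' -> emit 'm', reset
Bit 4: prefix='0' (no match yet)
Bit 5: prefix='01' -> emit 'g', reset
Bit 6: prefix='0' (no match yet)
Bit 7: prefix='00' (no match yet)
Bit 8: prefix='001' (no match yet)
Bit 9: prefix='0011' -> emit 'p', reset
Bit 10: prefix='0' (no match yet)
Bit 11: prefix='00' (no match yet)
Bit 12: prefix='000' -> emit 'm', reset
Bit 13: prefix='1' -> emit 'h', reset

Answer: 0 1 4 6 10 13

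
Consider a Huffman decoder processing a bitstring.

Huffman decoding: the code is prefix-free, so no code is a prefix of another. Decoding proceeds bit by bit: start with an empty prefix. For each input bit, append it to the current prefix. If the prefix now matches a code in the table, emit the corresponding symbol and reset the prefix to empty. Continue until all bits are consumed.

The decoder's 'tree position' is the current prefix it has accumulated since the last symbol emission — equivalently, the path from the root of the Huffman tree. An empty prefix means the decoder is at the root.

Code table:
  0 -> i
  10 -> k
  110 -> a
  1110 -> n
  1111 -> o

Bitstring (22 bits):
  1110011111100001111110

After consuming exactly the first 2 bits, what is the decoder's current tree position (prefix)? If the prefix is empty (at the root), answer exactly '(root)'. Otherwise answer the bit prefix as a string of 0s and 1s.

Bit 0: prefix='1' (no match yet)
Bit 1: prefix='11' (no match yet)

Answer: 11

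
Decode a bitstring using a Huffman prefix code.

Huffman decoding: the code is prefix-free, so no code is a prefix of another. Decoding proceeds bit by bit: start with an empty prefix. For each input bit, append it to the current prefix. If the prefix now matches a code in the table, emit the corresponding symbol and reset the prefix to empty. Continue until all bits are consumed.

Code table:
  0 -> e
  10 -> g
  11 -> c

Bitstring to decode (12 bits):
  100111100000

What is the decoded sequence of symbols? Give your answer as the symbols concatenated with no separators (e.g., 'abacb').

Bit 0: prefix='1' (no match yet)
Bit 1: prefix='10' -> emit 'g', reset
Bit 2: prefix='0' -> emit 'e', reset
Bit 3: prefix='1' (no match yet)
Bit 4: prefix='11' -> emit 'c', reset
Bit 5: prefix='1' (no match yet)
Bit 6: prefix='11' -> emit 'c', reset
Bit 7: prefix='0' -> emit 'e', reset
Bit 8: prefix='0' -> emit 'e', reset
Bit 9: prefix='0' -> emit 'e', reset
Bit 10: prefix='0' -> emit 'e', reset
Bit 11: prefix='0' -> emit 'e', reset

Answer: gecceeeee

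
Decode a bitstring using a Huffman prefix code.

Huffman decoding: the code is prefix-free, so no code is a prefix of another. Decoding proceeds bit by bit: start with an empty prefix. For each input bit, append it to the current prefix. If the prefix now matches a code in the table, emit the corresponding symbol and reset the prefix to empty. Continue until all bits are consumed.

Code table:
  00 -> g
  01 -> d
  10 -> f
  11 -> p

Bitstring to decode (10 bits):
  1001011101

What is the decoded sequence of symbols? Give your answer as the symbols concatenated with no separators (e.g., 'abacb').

Answer: fddpd

Derivation:
Bit 0: prefix='1' (no match yet)
Bit 1: prefix='10' -> emit 'f', reset
Bit 2: prefix='0' (no match yet)
Bit 3: prefix='01' -> emit 'd', reset
Bit 4: prefix='0' (no match yet)
Bit 5: prefix='01' -> emit 'd', reset
Bit 6: prefix='1' (no match yet)
Bit 7: prefix='11' -> emit 'p', reset
Bit 8: prefix='0' (no match yet)
Bit 9: prefix='01' -> emit 'd', reset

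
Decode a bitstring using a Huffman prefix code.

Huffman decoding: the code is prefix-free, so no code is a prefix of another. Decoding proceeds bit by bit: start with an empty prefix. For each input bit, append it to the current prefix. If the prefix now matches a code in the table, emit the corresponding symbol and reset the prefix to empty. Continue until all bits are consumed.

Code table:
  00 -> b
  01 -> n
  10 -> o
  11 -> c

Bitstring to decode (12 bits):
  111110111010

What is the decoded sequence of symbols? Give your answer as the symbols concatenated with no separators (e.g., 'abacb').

Answer: ccocoo

Derivation:
Bit 0: prefix='1' (no match yet)
Bit 1: prefix='11' -> emit 'c', reset
Bit 2: prefix='1' (no match yet)
Bit 3: prefix='11' -> emit 'c', reset
Bit 4: prefix='1' (no match yet)
Bit 5: prefix='10' -> emit 'o', reset
Bit 6: prefix='1' (no match yet)
Bit 7: prefix='11' -> emit 'c', reset
Bit 8: prefix='1' (no match yet)
Bit 9: prefix='10' -> emit 'o', reset
Bit 10: prefix='1' (no match yet)
Bit 11: prefix='10' -> emit 'o', reset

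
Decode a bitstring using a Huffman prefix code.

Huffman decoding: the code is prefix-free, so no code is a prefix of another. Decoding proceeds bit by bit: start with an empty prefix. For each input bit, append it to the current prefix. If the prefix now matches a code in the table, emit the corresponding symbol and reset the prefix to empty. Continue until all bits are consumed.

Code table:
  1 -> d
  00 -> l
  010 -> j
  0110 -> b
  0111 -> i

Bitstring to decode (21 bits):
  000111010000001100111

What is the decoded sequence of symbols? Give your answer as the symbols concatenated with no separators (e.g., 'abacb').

Bit 0: prefix='0' (no match yet)
Bit 1: prefix='00' -> emit 'l', reset
Bit 2: prefix='0' (no match yet)
Bit 3: prefix='01' (no match yet)
Bit 4: prefix='011' (no match yet)
Bit 5: prefix='0111' -> emit 'i', reset
Bit 6: prefix='0' (no match yet)
Bit 7: prefix='01' (no match yet)
Bit 8: prefix='010' -> emit 'j', reset
Bit 9: prefix='0' (no match yet)
Bit 10: prefix='00' -> emit 'l', reset
Bit 11: prefix='0' (no match yet)
Bit 12: prefix='00' -> emit 'l', reset
Bit 13: prefix='0' (no match yet)
Bit 14: prefix='01' (no match yet)
Bit 15: prefix='011' (no match yet)
Bit 16: prefix='0110' -> emit 'b', reset
Bit 17: prefix='0' (no match yet)
Bit 18: prefix='01' (no match yet)
Bit 19: prefix='011' (no match yet)
Bit 20: prefix='0111' -> emit 'i', reset

Answer: lijllbi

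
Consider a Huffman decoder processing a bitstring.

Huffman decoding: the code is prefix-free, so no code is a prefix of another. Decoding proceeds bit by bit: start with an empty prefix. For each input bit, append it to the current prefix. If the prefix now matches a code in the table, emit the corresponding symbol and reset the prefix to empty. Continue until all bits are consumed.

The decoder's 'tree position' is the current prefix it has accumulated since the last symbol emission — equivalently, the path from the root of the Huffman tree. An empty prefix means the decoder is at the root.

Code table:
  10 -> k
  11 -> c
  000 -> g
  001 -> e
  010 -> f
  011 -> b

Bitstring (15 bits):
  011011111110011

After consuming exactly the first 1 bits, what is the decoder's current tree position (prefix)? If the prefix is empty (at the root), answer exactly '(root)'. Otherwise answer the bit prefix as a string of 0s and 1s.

Answer: 0

Derivation:
Bit 0: prefix='0' (no match yet)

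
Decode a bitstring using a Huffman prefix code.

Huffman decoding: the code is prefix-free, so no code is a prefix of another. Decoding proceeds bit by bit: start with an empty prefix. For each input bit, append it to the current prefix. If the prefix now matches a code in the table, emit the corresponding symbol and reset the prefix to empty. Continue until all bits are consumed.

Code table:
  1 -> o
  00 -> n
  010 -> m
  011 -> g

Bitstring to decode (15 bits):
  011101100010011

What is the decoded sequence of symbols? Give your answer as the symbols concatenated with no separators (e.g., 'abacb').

Answer: gognmg

Derivation:
Bit 0: prefix='0' (no match yet)
Bit 1: prefix='01' (no match yet)
Bit 2: prefix='011' -> emit 'g', reset
Bit 3: prefix='1' -> emit 'o', reset
Bit 4: prefix='0' (no match yet)
Bit 5: prefix='01' (no match yet)
Bit 6: prefix='011' -> emit 'g', reset
Bit 7: prefix='0' (no match yet)
Bit 8: prefix='00' -> emit 'n', reset
Bit 9: prefix='0' (no match yet)
Bit 10: prefix='01' (no match yet)
Bit 11: prefix='010' -> emit 'm', reset
Bit 12: prefix='0' (no match yet)
Bit 13: prefix='01' (no match yet)
Bit 14: prefix='011' -> emit 'g', reset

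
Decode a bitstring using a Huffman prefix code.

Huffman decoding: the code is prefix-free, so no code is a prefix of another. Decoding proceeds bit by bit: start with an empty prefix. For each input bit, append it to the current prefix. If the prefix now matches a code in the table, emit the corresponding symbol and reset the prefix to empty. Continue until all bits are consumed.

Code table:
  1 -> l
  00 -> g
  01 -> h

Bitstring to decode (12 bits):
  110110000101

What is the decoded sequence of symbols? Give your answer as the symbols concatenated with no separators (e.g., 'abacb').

Answer: llhlgglh

Derivation:
Bit 0: prefix='1' -> emit 'l', reset
Bit 1: prefix='1' -> emit 'l', reset
Bit 2: prefix='0' (no match yet)
Bit 3: prefix='01' -> emit 'h', reset
Bit 4: prefix='1' -> emit 'l', reset
Bit 5: prefix='0' (no match yet)
Bit 6: prefix='00' -> emit 'g', reset
Bit 7: prefix='0' (no match yet)
Bit 8: prefix='00' -> emit 'g', reset
Bit 9: prefix='1' -> emit 'l', reset
Bit 10: prefix='0' (no match yet)
Bit 11: prefix='01' -> emit 'h', reset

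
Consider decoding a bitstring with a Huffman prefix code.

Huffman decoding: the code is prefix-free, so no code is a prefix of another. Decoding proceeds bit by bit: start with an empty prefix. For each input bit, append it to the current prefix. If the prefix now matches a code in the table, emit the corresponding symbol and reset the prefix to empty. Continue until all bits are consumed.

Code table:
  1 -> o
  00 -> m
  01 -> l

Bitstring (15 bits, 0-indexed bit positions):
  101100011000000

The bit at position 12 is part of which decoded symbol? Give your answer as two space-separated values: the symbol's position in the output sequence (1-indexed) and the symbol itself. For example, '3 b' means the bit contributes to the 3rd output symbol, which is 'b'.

Answer: 8 m

Derivation:
Bit 0: prefix='1' -> emit 'o', reset
Bit 1: prefix='0' (no match yet)
Bit 2: prefix='01' -> emit 'l', reset
Bit 3: prefix='1' -> emit 'o', reset
Bit 4: prefix='0' (no match yet)
Bit 5: prefix='00' -> emit 'm', reset
Bit 6: prefix='0' (no match yet)
Bit 7: prefix='01' -> emit 'l', reset
Bit 8: prefix='1' -> emit 'o', reset
Bit 9: prefix='0' (no match yet)
Bit 10: prefix='00' -> emit 'm', reset
Bit 11: prefix='0' (no match yet)
Bit 12: prefix='00' -> emit 'm', reset
Bit 13: prefix='0' (no match yet)
Bit 14: prefix='00' -> emit 'm', reset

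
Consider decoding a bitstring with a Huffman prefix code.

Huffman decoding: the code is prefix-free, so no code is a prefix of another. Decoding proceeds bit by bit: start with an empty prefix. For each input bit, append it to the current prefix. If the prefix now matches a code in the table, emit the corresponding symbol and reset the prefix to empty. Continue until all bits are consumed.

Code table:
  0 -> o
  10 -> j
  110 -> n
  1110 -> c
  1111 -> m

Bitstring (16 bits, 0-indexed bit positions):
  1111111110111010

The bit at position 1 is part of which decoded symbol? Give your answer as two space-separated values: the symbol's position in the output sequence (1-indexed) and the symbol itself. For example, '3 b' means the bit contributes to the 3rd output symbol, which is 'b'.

Answer: 1 m

Derivation:
Bit 0: prefix='1' (no match yet)
Bit 1: prefix='11' (no match yet)
Bit 2: prefix='111' (no match yet)
Bit 3: prefix='1111' -> emit 'm', reset
Bit 4: prefix='1' (no match yet)
Bit 5: prefix='11' (no match yet)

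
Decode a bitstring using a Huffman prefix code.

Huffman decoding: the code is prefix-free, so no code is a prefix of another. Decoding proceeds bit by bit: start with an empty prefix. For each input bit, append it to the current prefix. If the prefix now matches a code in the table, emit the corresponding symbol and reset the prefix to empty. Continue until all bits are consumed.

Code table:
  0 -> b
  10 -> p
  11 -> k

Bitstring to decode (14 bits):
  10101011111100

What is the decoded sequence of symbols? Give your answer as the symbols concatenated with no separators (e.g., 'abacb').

Bit 0: prefix='1' (no match yet)
Bit 1: prefix='10' -> emit 'p', reset
Bit 2: prefix='1' (no match yet)
Bit 3: prefix='10' -> emit 'p', reset
Bit 4: prefix='1' (no match yet)
Bit 5: prefix='10' -> emit 'p', reset
Bit 6: prefix='1' (no match yet)
Bit 7: prefix='11' -> emit 'k', reset
Bit 8: prefix='1' (no match yet)
Bit 9: prefix='11' -> emit 'k', reset
Bit 10: prefix='1' (no match yet)
Bit 11: prefix='11' -> emit 'k', reset
Bit 12: prefix='0' -> emit 'b', reset
Bit 13: prefix='0' -> emit 'b', reset

Answer: pppkkkbb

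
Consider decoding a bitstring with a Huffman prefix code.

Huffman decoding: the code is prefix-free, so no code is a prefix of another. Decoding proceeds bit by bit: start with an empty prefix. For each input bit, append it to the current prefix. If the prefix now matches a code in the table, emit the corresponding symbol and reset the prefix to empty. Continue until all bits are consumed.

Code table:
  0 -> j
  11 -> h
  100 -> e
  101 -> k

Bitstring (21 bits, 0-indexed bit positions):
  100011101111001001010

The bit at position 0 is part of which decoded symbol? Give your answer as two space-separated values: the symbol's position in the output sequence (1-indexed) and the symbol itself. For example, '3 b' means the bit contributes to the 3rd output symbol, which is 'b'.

Answer: 1 e

Derivation:
Bit 0: prefix='1' (no match yet)
Bit 1: prefix='10' (no match yet)
Bit 2: prefix='100' -> emit 'e', reset
Bit 3: prefix='0' -> emit 'j', reset
Bit 4: prefix='1' (no match yet)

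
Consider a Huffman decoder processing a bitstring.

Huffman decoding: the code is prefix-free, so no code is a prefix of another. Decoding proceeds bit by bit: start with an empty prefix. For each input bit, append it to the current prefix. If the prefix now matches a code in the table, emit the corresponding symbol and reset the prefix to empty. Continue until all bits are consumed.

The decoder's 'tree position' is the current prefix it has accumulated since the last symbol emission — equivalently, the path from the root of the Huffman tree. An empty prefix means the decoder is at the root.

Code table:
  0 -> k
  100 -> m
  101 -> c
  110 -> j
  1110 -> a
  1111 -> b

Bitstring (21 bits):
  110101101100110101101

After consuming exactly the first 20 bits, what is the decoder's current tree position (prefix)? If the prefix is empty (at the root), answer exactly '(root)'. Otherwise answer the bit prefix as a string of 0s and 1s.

Bit 0: prefix='1' (no match yet)
Bit 1: prefix='11' (no match yet)
Bit 2: prefix='110' -> emit 'j', reset
Bit 3: prefix='1' (no match yet)
Bit 4: prefix='10' (no match yet)
Bit 5: prefix='101' -> emit 'c', reset
Bit 6: prefix='1' (no match yet)
Bit 7: prefix='10' (no match yet)
Bit 8: prefix='101' -> emit 'c', reset
Bit 9: prefix='1' (no match yet)
Bit 10: prefix='10' (no match yet)
Bit 11: prefix='100' -> emit 'm', reset
Bit 12: prefix='1' (no match yet)
Bit 13: prefix='11' (no match yet)
Bit 14: prefix='110' -> emit 'j', reset
Bit 15: prefix='1' (no match yet)
Bit 16: prefix='10' (no match yet)
Bit 17: prefix='101' -> emit 'c', reset
Bit 18: prefix='1' (no match yet)
Bit 19: prefix='10' (no match yet)

Answer: 10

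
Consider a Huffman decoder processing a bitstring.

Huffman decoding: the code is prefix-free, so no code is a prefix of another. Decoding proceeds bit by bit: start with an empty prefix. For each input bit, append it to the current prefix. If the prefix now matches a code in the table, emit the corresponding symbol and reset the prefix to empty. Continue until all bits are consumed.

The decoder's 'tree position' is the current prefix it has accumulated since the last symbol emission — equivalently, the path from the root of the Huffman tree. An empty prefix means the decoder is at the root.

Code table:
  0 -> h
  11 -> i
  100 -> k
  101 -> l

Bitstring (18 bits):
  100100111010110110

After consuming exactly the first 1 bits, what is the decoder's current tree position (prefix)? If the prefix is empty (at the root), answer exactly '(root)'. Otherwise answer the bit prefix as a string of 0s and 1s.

Bit 0: prefix='1' (no match yet)

Answer: 1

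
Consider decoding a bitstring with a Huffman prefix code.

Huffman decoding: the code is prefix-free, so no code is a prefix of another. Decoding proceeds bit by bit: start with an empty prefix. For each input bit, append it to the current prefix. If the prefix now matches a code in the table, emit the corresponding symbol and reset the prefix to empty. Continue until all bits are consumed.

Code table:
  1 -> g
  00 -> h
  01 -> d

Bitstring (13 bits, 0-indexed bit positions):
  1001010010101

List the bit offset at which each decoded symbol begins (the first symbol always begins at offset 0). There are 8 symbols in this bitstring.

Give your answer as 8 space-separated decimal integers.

Bit 0: prefix='1' -> emit 'g', reset
Bit 1: prefix='0' (no match yet)
Bit 2: prefix='00' -> emit 'h', reset
Bit 3: prefix='1' -> emit 'g', reset
Bit 4: prefix='0' (no match yet)
Bit 5: prefix='01' -> emit 'd', reset
Bit 6: prefix='0' (no match yet)
Bit 7: prefix='00' -> emit 'h', reset
Bit 8: prefix='1' -> emit 'g', reset
Bit 9: prefix='0' (no match yet)
Bit 10: prefix='01' -> emit 'd', reset
Bit 11: prefix='0' (no match yet)
Bit 12: prefix='01' -> emit 'd', reset

Answer: 0 1 3 4 6 8 9 11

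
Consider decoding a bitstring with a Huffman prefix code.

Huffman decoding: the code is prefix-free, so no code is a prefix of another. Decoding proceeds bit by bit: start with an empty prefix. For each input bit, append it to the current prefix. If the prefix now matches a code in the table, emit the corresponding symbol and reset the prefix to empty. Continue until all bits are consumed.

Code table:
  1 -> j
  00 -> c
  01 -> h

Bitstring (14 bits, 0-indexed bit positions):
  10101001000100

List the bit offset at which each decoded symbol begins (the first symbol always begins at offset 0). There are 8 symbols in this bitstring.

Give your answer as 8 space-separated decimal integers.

Bit 0: prefix='1' -> emit 'j', reset
Bit 1: prefix='0' (no match yet)
Bit 2: prefix='01' -> emit 'h', reset
Bit 3: prefix='0' (no match yet)
Bit 4: prefix='01' -> emit 'h', reset
Bit 5: prefix='0' (no match yet)
Bit 6: prefix='00' -> emit 'c', reset
Bit 7: prefix='1' -> emit 'j', reset
Bit 8: prefix='0' (no match yet)
Bit 9: prefix='00' -> emit 'c', reset
Bit 10: prefix='0' (no match yet)
Bit 11: prefix='01' -> emit 'h', reset
Bit 12: prefix='0' (no match yet)
Bit 13: prefix='00' -> emit 'c', reset

Answer: 0 1 3 5 7 8 10 12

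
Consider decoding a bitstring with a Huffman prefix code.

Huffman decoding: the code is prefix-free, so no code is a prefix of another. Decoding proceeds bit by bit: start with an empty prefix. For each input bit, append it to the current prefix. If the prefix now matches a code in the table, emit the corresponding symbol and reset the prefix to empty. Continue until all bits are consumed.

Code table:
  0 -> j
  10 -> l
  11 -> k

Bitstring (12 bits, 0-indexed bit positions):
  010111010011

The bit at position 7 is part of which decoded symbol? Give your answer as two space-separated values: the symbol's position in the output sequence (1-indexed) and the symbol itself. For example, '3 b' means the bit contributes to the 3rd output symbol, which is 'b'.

Answer: 5 l

Derivation:
Bit 0: prefix='0' -> emit 'j', reset
Bit 1: prefix='1' (no match yet)
Bit 2: prefix='10' -> emit 'l', reset
Bit 3: prefix='1' (no match yet)
Bit 4: prefix='11' -> emit 'k', reset
Bit 5: prefix='1' (no match yet)
Bit 6: prefix='10' -> emit 'l', reset
Bit 7: prefix='1' (no match yet)
Bit 8: prefix='10' -> emit 'l', reset
Bit 9: prefix='0' -> emit 'j', reset
Bit 10: prefix='1' (no match yet)
Bit 11: prefix='11' -> emit 'k', reset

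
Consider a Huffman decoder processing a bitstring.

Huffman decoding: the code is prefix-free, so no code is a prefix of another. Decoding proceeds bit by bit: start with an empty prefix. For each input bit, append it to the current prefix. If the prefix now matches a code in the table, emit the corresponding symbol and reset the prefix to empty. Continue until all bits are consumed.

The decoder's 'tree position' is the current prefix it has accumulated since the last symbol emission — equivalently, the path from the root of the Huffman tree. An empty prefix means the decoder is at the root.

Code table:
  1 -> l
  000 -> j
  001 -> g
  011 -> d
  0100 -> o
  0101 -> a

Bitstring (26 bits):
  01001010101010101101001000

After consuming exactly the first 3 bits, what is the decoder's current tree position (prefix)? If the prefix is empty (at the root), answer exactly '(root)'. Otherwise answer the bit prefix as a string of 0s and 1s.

Bit 0: prefix='0' (no match yet)
Bit 1: prefix='01' (no match yet)
Bit 2: prefix='010' (no match yet)

Answer: 010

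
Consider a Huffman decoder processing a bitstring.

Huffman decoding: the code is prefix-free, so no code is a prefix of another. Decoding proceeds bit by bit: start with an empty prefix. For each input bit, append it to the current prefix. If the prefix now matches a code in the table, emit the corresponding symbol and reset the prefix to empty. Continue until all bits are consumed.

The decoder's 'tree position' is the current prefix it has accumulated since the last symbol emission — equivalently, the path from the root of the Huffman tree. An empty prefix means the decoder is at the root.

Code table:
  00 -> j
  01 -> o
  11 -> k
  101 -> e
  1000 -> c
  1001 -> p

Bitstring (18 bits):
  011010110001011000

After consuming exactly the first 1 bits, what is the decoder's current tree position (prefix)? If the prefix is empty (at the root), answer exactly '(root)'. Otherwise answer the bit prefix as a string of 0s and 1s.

Bit 0: prefix='0' (no match yet)

Answer: 0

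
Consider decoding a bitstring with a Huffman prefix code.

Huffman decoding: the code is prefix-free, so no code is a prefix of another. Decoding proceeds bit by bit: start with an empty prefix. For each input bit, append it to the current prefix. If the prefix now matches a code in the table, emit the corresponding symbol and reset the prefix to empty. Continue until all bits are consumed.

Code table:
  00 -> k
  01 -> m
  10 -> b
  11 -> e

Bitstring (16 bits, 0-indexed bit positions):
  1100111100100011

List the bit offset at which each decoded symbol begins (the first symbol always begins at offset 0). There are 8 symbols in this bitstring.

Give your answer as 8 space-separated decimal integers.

Answer: 0 2 4 6 8 10 12 14

Derivation:
Bit 0: prefix='1' (no match yet)
Bit 1: prefix='11' -> emit 'e', reset
Bit 2: prefix='0' (no match yet)
Bit 3: prefix='00' -> emit 'k', reset
Bit 4: prefix='1' (no match yet)
Bit 5: prefix='11' -> emit 'e', reset
Bit 6: prefix='1' (no match yet)
Bit 7: prefix='11' -> emit 'e', reset
Bit 8: prefix='0' (no match yet)
Bit 9: prefix='00' -> emit 'k', reset
Bit 10: prefix='1' (no match yet)
Bit 11: prefix='10' -> emit 'b', reset
Bit 12: prefix='0' (no match yet)
Bit 13: prefix='00' -> emit 'k', reset
Bit 14: prefix='1' (no match yet)
Bit 15: prefix='11' -> emit 'e', reset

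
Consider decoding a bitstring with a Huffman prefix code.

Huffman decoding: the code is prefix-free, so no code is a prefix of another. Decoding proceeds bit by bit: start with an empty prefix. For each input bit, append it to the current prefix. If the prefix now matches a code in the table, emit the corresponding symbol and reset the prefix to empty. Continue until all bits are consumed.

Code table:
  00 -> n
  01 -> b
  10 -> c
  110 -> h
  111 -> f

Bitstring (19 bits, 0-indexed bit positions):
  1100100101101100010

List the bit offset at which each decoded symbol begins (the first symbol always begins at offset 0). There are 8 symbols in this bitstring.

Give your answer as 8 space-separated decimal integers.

Bit 0: prefix='1' (no match yet)
Bit 1: prefix='11' (no match yet)
Bit 2: prefix='110' -> emit 'h', reset
Bit 3: prefix='0' (no match yet)
Bit 4: prefix='01' -> emit 'b', reset
Bit 5: prefix='0' (no match yet)
Bit 6: prefix='00' -> emit 'n', reset
Bit 7: prefix='1' (no match yet)
Bit 8: prefix='10' -> emit 'c', reset
Bit 9: prefix='1' (no match yet)
Bit 10: prefix='11' (no match yet)
Bit 11: prefix='110' -> emit 'h', reset
Bit 12: prefix='1' (no match yet)
Bit 13: prefix='11' (no match yet)
Bit 14: prefix='110' -> emit 'h', reset
Bit 15: prefix='0' (no match yet)
Bit 16: prefix='00' -> emit 'n', reset
Bit 17: prefix='1' (no match yet)
Bit 18: prefix='10' -> emit 'c', reset

Answer: 0 3 5 7 9 12 15 17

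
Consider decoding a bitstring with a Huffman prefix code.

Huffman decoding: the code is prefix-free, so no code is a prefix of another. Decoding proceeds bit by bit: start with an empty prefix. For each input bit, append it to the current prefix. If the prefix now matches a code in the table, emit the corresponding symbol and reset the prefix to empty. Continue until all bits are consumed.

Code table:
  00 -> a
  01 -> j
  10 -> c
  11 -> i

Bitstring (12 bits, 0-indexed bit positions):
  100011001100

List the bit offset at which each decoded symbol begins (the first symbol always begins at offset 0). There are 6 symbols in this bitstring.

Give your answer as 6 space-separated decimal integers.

Answer: 0 2 4 6 8 10

Derivation:
Bit 0: prefix='1' (no match yet)
Bit 1: prefix='10' -> emit 'c', reset
Bit 2: prefix='0' (no match yet)
Bit 3: prefix='00' -> emit 'a', reset
Bit 4: prefix='1' (no match yet)
Bit 5: prefix='11' -> emit 'i', reset
Bit 6: prefix='0' (no match yet)
Bit 7: prefix='00' -> emit 'a', reset
Bit 8: prefix='1' (no match yet)
Bit 9: prefix='11' -> emit 'i', reset
Bit 10: prefix='0' (no match yet)
Bit 11: prefix='00' -> emit 'a', reset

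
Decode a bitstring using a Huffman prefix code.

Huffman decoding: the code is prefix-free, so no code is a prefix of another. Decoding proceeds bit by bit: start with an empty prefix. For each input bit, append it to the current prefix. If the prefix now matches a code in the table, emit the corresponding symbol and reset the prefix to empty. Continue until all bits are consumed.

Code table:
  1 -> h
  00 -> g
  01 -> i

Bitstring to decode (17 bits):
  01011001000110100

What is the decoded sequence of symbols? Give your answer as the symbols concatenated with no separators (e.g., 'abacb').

Answer: iihghgihig

Derivation:
Bit 0: prefix='0' (no match yet)
Bit 1: prefix='01' -> emit 'i', reset
Bit 2: prefix='0' (no match yet)
Bit 3: prefix='01' -> emit 'i', reset
Bit 4: prefix='1' -> emit 'h', reset
Bit 5: prefix='0' (no match yet)
Bit 6: prefix='00' -> emit 'g', reset
Bit 7: prefix='1' -> emit 'h', reset
Bit 8: prefix='0' (no match yet)
Bit 9: prefix='00' -> emit 'g', reset
Bit 10: prefix='0' (no match yet)
Bit 11: prefix='01' -> emit 'i', reset
Bit 12: prefix='1' -> emit 'h', reset
Bit 13: prefix='0' (no match yet)
Bit 14: prefix='01' -> emit 'i', reset
Bit 15: prefix='0' (no match yet)
Bit 16: prefix='00' -> emit 'g', reset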